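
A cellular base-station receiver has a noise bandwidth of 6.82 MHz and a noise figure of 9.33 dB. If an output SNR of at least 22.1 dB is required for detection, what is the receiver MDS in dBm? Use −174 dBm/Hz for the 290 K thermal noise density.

Sensitivity = −174 + 10 log₁₀(B) + NF + SNR_min
= −174 + 68.34 + 9.33 + 22.1
= −74.23 dBm → −74.2 dBm

−74.2 dBm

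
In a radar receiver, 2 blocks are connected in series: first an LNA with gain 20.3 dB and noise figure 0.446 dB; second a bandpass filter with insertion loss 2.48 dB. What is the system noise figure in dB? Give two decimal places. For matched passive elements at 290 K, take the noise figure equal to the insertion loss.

Convert to linear (a loss of L dB is a gain of −L dB): F_i = 10^(NF_i/10), G_i = 10^(G_i,dB/10)
  Stage 1: F_1 = 10^(0.446/10) = 1.108, G_1 = 10^(20.3/10) = 107.2
  Stage 2: F_2 = 10^(2.48/10) = 1.770, G_2 = 10^(−2.48/10) = 0.5649
Friis cascade:
  F = 1.108 + (1.770 − 1)/107.2 = 1.115
NF = 10 log₁₀(1.115) = 0.47 dB

0.47 dB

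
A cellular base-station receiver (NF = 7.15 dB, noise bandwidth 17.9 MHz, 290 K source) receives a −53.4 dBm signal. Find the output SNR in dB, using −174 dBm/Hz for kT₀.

40.9 dB

Noise floor: N = −174 + 10 log₁₀(B) + NF
10 log₁₀(1.79×10⁷) = 72.53 dB
N = −174 + 72.53 + 7.15 = −94.32 dBm
SNR = P_sig − N = −53.4 − (−94.32) = 40.92 dB → 40.9 dB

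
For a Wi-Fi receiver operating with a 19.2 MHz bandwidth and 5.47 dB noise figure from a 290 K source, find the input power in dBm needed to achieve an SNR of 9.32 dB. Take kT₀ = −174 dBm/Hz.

−86.4 dBm

Sensitivity = −174 + 10 log₁₀(B) + NF + SNR_min
= −174 + 72.83 + 5.47 + 9.32
= −86.38 dBm → −86.4 dBm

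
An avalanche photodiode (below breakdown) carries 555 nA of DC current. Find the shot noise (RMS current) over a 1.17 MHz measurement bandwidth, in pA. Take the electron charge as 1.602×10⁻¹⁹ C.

456 pA

I_n = √(2qI·B)
2qI·B = 2 × 1.602×10⁻¹⁹ × 5.55×10⁻⁷ × 1.17×10⁶ = 2.08×10⁻¹⁹ A²
I_n = √(2.08×10⁻¹⁹) = 4.56×10⁻¹⁰ A = 456 pA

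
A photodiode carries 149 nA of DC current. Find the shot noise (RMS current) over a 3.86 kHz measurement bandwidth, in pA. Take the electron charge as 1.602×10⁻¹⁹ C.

I_n = √(2qI·B)
2qI·B = 2 × 1.602×10⁻¹⁹ × 1.49×10⁻⁷ × 3.86×10³ = 1.84×10⁻²² A²
I_n = √(1.84×10⁻²²) = 1.36×10⁻¹¹ A = 13.6 pA

13.6 pA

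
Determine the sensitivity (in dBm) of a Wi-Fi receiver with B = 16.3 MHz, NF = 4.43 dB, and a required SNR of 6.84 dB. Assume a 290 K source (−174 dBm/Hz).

Sensitivity = −174 + 10 log₁₀(B) + NF + SNR_min
= −174 + 72.12 + 4.43 + 6.84
= −90.61 dBm → −90.6 dBm

−90.6 dBm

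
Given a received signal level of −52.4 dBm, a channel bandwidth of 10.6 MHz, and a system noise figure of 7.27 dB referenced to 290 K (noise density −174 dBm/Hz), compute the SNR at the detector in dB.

Noise floor: N = −174 + 10 log₁₀(B) + NF
10 log₁₀(1.06×10⁷) = 70.25 dB
N = −174 + 70.25 + 7.27 = −96.48 dBm
SNR = P_sig − N = −52.4 − (−96.48) = 44.08 dB → 44.1 dB

44.1 dB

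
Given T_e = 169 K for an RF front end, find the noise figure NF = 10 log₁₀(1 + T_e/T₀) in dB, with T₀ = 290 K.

1.99 dB

F = 1 + T_e/T₀ = 1 + 169/290 = 1.58276
NF = 10 log₁₀(1.58276) = 1.99 dB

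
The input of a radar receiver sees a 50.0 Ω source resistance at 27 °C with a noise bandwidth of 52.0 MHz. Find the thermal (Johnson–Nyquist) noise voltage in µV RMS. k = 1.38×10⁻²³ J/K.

6.56 µV

T = 27 °C + 273.15 = 300.15 K
V_n = √(4kTRB)
4kTRB = 4 × 1.38×10⁻²³ × 300.15 × 5.00×10¹ × 5.20×10⁷ = 4.31×10⁻¹¹ V²
V_n = √(4.31×10⁻¹¹) = 6.56×10⁻⁶ V = 6.56 µV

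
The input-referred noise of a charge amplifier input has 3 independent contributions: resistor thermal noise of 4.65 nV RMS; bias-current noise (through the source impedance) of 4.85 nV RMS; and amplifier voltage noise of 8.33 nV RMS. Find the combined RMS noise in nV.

Uncorrelated sources add in power (mean-square): V_tot = √(ΣV_i²)
V_tot = √[(4.65×10⁻⁹)² + (4.85×10⁻⁹)² + (8.33×10⁻⁹)²] = 1.07×10⁻⁸ V = 10.7 nV

10.7 nV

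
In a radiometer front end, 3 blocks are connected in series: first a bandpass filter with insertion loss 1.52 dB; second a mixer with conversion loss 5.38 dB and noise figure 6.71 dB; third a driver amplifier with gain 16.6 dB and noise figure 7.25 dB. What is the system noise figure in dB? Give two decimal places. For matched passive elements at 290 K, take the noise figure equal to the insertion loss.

14.43 dB

Convert to linear (a loss of L dB is a gain of −L dB): F_i = 10^(NF_i/10), G_i = 10^(G_i,dB/10)
  Stage 1: F_1 = 10^(1.52/10) = 1.419, G_1 = 10^(−1.52/10) = 0.7047
  Stage 2: F_2 = 10^(6.71/10) = 4.688, G_2 = 10^(−5.38/10) = 0.2897
  Stage 3: F_3 = 10^(7.25/10) = 5.309, G_3 = 10^(16.6/10) = 45.71
Friis cascade:
  F = 1.419 + (4.688 − 1)/0.7047 + (5.309 − 1)/0.2042 = 27.76
NF = 10 log₁₀(27.76) = 14.43 dB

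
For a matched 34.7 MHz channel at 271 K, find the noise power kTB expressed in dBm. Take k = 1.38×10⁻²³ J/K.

P_n = kTB = 1.38×10⁻²³ × 271 × 3.47×10⁷ = 1.30×10⁻¹³ W
In dBm: 10 log₁₀(1.30×10⁻¹³ / 10⁻³) = −98.9 dBm

−98.9 dBm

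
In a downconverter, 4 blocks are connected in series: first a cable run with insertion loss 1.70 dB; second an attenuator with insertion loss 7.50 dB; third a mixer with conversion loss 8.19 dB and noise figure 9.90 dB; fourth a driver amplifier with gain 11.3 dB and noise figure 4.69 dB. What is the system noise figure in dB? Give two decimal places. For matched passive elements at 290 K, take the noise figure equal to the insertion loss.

Convert to linear (a loss of L dB is a gain of −L dB): F_i = 10^(NF_i/10), G_i = 10^(G_i,dB/10)
  Stage 1: F_1 = 10^(1.70/10) = 1.479, G_1 = 10^(−1.70/10) = 0.6761
  Stage 2: F_2 = 10^(7.50/10) = 5.623, G_2 = 10^(−7.50/10) = 0.1778
  Stage 3: F_3 = 10^(9.90/10) = 9.772, G_3 = 10^(−8.19/10) = 0.1517
  Stage 4: F_4 = 10^(4.69/10) = 2.944, G_4 = 10^(11.3/10) = 13.49
Friis cascade:
  F = 1.479 + (5.623 − 1)/0.6761 + (9.772 − 1)/0.1202 + (2.944 − 1)/0.01824 = 187.9
NF = 10 log₁₀(187.9) = 22.74 dB

22.74 dB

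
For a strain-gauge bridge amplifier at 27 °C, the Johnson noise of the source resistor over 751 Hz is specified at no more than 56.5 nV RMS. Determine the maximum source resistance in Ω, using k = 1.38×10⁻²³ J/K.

T = 27 °C + 273.15 = 300.15 K
Johnson–Nyquist: V_n = √(4kTRB) ⇒ R = V_n² / (4kTB)
4kTB = 4 × 1.38×10⁻²³ × 300.15 × 7.51×10² = 1.24×10⁻¹⁷
R = (5.65×10⁻⁸)² / 1.24×10⁻¹⁷ = 2.57×10² Ω = 257 Ω

257 Ω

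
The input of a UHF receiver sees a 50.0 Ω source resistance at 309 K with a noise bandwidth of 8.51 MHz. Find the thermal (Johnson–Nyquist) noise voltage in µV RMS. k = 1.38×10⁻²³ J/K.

2.69 µV

V_n = √(4kTRB)
4kTRB = 4 × 1.38×10⁻²³ × 309 × 5.00×10¹ × 8.51×10⁶ = 7.26×10⁻¹² V²
V_n = √(7.26×10⁻¹²) = 2.69×10⁻⁶ V = 2.69 µV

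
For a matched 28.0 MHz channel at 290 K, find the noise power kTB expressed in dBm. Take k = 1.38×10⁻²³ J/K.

P_n = kTB = 1.38×10⁻²³ × 290 × 2.80×10⁷ = 1.12×10⁻¹³ W
In dBm: 10 log₁₀(1.12×10⁻¹³ / 10⁻³) = −99.5 dBm

−99.5 dBm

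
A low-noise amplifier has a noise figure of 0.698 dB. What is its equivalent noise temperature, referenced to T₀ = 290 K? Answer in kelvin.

F = 10^(0.698/10) = 1.17436
T_e = (F − 1)·T₀ = (1.17436 − 1) × 290 = 50.6 K

50.6 K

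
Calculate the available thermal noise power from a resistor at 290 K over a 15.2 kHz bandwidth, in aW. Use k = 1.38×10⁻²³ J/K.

60.8 aW

P_n = kTB = 1.38×10⁻²³ × 290 × 1.52×10⁴ = 6.08×10⁻¹⁷ W = 60.8 aW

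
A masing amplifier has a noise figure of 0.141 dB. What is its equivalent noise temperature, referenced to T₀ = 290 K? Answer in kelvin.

F = 10^(0.141/10) = 1.033
T_e = (F − 1)·T₀ = (1.033 − 1) × 290 = 9.57 K

9.57 K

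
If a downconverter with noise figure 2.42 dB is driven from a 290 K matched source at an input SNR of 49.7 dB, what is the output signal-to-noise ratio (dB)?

By definition F = SNR_in/SNR_out, so in dB: SNR_out = SNR_in − NF
SNR_out = 49.7 − 2.42 = 47.28 dB

47.28 dB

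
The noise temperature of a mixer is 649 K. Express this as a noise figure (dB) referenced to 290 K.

5.10 dB

F = 1 + T_e/T₀ = 1 + 649/290 = 3.23793
NF = 10 log₁₀(3.23793) = 5.10 dB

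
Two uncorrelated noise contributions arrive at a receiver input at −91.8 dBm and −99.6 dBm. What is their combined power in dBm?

−91.1 dBm

Convert to linear, add, convert back:
P₁ = 6.61×10⁻¹³ W, P₂ = 1.10×10⁻¹³ W
P_tot = 7.70×10⁻¹³ W → 10 log₁₀(P_tot / 10⁻³) = −91.1 dBm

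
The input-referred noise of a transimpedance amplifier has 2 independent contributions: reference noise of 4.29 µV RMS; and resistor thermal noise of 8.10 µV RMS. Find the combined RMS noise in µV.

Uncorrelated sources add in power (mean-square): V_tot = √(ΣV_i²)
V_tot = √[(4.29×10⁻⁶)² + (8.10×10⁻⁶)²] = 9.17×10⁻⁶ V = 9.17 µV

9.17 µV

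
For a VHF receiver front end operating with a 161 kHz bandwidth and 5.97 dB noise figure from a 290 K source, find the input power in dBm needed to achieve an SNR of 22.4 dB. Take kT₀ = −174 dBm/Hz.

−93.6 dBm

Sensitivity = −174 + 10 log₁₀(B) + NF + SNR_min
= −174 + 52.07 + 5.97 + 22.4
= −93.56 dBm → −93.6 dBm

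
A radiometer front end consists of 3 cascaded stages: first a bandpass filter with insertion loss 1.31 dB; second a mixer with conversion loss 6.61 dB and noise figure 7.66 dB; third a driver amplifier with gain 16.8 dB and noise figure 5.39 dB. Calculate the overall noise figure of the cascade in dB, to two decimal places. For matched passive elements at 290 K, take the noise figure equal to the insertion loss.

13.64 dB

Convert to linear (a loss of L dB is a gain of −L dB): F_i = 10^(NF_i/10), G_i = 10^(G_i,dB/10)
  Stage 1: F_1 = 10^(1.31/10) = 1.352, G_1 = 10^(−1.31/10) = 0.7396
  Stage 2: F_2 = 10^(7.66/10) = 5.834, G_2 = 10^(−6.61/10) = 0.2183
  Stage 3: F_3 = 10^(5.39/10) = 3.459, G_3 = 10^(16.8/10) = 47.86
Friis cascade:
  F = 1.352 + (5.834 − 1)/0.7396 + (3.459 − 1)/0.1614 = 23.12
NF = 10 log₁₀(23.12) = 13.64 dB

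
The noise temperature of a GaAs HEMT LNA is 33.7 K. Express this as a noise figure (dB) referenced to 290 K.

F = 1 + T_e/T₀ = 1 + 33.7/290 = 1.11621
NF = 10 log₁₀(1.11621) = 0.477 dB

0.477 dB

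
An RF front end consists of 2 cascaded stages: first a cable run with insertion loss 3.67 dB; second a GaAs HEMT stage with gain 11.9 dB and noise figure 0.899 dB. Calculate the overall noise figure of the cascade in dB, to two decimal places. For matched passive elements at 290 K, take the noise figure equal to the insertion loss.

Convert to linear (a loss of L dB is a gain of −L dB): F_i = 10^(NF_i/10), G_i = 10^(G_i,dB/10)
  Stage 1: F_1 = 10^(3.67/10) = 2.328, G_1 = 10^(−3.67/10) = 0.4295
  Stage 2: F_2 = 10^(0.899/10) = 1.230, G_2 = 10^(11.9/10) = 15.49
Friis cascade:
  F = 2.328 + (1.230 − 1)/0.4295 = 2.864
NF = 10 log₁₀(2.864) = 4.57 dB

4.57 dB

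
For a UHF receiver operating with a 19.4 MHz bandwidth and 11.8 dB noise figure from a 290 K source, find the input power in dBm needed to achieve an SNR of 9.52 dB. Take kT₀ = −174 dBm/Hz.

−79.8 dBm

Sensitivity = −174 + 10 log₁₀(B) + NF + SNR_min
= −174 + 72.88 + 11.8 + 9.52
= −79.80 dBm → −79.8 dBm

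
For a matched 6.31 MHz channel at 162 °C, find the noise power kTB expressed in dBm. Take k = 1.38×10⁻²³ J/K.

−104.2 dBm

T = 162 °C + 273.15 = 435.15 K
P_n = kTB = 1.38×10⁻²³ × 435.15 × 6.31×10⁶ = 3.79×10⁻¹⁴ W
In dBm: 10 log₁₀(3.79×10⁻¹⁴ / 10⁻³) = −104.2 dBm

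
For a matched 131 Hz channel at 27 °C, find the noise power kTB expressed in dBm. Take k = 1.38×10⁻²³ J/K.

−152.7 dBm

T = 27 °C + 273.15 = 300.15 K
P_n = kTB = 1.38×10⁻²³ × 300.15 × 1.31×10² = 5.43×10⁻¹⁹ W
In dBm: 10 log₁₀(5.43×10⁻¹⁹ / 10⁻³) = −152.7 dBm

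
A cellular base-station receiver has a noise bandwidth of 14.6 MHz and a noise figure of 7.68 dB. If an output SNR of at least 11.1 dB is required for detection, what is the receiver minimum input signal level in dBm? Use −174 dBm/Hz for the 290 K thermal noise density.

−83.6 dBm

Sensitivity = −174 + 10 log₁₀(B) + NF + SNR_min
= −174 + 71.64 + 7.68 + 11.1
= −83.58 dBm → −83.6 dBm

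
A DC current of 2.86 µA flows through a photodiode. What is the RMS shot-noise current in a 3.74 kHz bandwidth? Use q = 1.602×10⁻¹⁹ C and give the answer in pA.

I_n = √(2qI·B)
2qI·B = 2 × 1.602×10⁻¹⁹ × 2.86×10⁻⁶ × 3.74×10³ = 3.43×10⁻²¹ A²
I_n = √(3.43×10⁻²¹) = 5.85×10⁻¹¹ A = 58.5 pA

58.5 pA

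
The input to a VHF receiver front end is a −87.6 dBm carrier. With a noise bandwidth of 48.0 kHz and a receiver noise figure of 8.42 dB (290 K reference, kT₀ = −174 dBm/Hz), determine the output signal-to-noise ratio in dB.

31.2 dB

Noise floor: N = −174 + 10 log₁₀(B) + NF
10 log₁₀(4.80×10⁴) = 46.81 dB
N = −174 + 46.81 + 8.42 = −118.77 dBm
SNR = P_sig − N = −87.6 − (−118.77) = 31.17 dB → 31.2 dB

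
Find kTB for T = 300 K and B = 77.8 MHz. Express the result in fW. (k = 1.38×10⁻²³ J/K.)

P_n = kTB = 1.38×10⁻²³ × 300 × 7.78×10⁷ = 3.22×10⁻¹³ W = 322 fW

322 fW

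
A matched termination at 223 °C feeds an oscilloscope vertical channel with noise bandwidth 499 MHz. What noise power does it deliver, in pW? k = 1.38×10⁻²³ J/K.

3.42 pW

T = 223 °C + 273.15 = 496.15 K
P_n = kTB = 1.38×10⁻²³ × 496.15 × 4.99×10⁸ = 3.42×10⁻¹² W = 3.42 pW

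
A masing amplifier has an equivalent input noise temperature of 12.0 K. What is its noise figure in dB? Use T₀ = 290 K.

0.176 dB

F = 1 + T_e/T₀ = 1 + 12.0/290 = 1.04138
NF = 10 log₁₀(1.04138) = 0.176 dB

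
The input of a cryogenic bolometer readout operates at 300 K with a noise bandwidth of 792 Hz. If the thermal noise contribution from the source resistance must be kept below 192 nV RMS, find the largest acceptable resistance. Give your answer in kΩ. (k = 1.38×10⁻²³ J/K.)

Johnson–Nyquist: V_n = √(4kTRB) ⇒ R = V_n² / (4kTB)
4kTB = 4 × 1.38×10⁻²³ × 300 × 7.92×10² = 1.31×10⁻¹⁷
R = (1.92×10⁻⁷)² / 1.31×10⁻¹⁷ = 2.81×10³ Ω = 2.81 kΩ

2.81 kΩ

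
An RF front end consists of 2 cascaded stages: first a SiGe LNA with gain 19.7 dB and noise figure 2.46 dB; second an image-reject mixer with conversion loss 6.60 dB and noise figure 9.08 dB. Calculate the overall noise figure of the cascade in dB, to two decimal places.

Convert to linear (a loss of L dB is a gain of −L dB): F_i = 10^(NF_i/10), G_i = 10^(G_i,dB/10)
  Stage 1: F_1 = 10^(2.46/10) = 1.762, G_1 = 10^(19.7/10) = 93.33
  Stage 2: F_2 = 10^(9.08/10) = 8.091, G_2 = 10^(−6.60/10) = 0.2188
Friis cascade:
  F = 1.762 + (8.091 − 1)/93.33 = 1.838
NF = 10 log₁₀(1.838) = 2.64 dB

2.64 dB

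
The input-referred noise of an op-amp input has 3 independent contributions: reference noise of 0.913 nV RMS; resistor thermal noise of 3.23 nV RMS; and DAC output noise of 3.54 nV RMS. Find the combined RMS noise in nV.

Uncorrelated sources add in power (mean-square): V_tot = √(ΣV_i²)
V_tot = √[(9.13×10⁻¹⁰)² + (3.23×10⁻⁹)² + (3.54×10⁻⁹)²] = 4.88×10⁻⁹ V = 4.88 nV

4.88 nV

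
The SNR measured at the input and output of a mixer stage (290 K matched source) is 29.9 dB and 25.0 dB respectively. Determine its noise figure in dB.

4.9 dB

NF (dB) = SNR_in(dB) − SNR_out(dB) when the source is at T₀
NF = 29.9 − 25.0 = 4.9 dB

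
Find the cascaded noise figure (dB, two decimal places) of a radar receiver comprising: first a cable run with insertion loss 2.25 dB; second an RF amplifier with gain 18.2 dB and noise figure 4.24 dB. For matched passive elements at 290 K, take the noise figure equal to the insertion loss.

Convert to linear (a loss of L dB is a gain of −L dB): F_i = 10^(NF_i/10), G_i = 10^(G_i,dB/10)
  Stage 1: F_1 = 10^(2.25/10) = 1.679, G_1 = 10^(−2.25/10) = 0.5957
  Stage 2: F_2 = 10^(4.24/10) = 2.655, G_2 = 10^(18.2/10) = 66.07
Friis cascade:
  F = 1.679 + (2.655 − 1)/0.5957 = 4.457
NF = 10 log₁₀(4.457) = 6.49 dB

6.49 dB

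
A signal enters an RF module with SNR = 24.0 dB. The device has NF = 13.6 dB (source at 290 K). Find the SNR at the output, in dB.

10.4 dB

By definition F = SNR_in/SNR_out, so in dB: SNR_out = SNR_in − NF
SNR_out = 24.0 − 13.6 = 10.4 dB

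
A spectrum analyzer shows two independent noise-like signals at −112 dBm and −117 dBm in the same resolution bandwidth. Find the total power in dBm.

−110.8 dBm

Convert to linear, add, convert back:
P₁ = 6.31×10⁻¹⁵ W, P₂ = 2.00×10⁻¹⁵ W
P_tot = 8.30×10⁻¹⁵ W → 10 log₁₀(P_tot / 10⁻³) = −110.8 dBm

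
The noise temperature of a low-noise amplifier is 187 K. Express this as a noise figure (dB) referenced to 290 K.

F = 1 + T_e/T₀ = 1 + 187/290 = 1.64483
NF = 10 log₁₀(1.64483) = 2.16 dB

2.16 dB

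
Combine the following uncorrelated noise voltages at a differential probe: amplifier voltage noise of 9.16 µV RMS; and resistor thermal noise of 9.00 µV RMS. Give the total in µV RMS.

12.8 µV

Uncorrelated sources add in power (mean-square): V_tot = √(ΣV_i²)
V_tot = √[(9.16×10⁻⁶)² + (9.00×10⁻⁶)²] = 1.28×10⁻⁵ V = 12.8 µV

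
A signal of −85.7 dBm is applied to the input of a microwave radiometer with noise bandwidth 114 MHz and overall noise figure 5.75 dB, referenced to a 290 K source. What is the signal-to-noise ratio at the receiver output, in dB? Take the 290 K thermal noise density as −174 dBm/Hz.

Noise floor: N = −174 + 10 log₁₀(B) + NF
10 log₁₀(1.14×10⁸) = 80.57 dB
N = −174 + 80.57 + 5.75 = −87.68 dBm
SNR = P_sig − N = −85.7 − (−87.68) = 1.98 dB → 2.0 dB

2.0 dB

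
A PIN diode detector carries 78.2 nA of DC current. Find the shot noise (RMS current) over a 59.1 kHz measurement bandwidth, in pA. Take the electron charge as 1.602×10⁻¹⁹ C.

I_n = √(2qI·B)
2qI·B = 2 × 1.602×10⁻¹⁹ × 7.82×10⁻⁸ × 5.91×10⁴ = 1.48×10⁻²¹ A²
I_n = √(1.48×10⁻²¹) = 3.85×10⁻¹¹ A = 38.5 pA

38.5 pA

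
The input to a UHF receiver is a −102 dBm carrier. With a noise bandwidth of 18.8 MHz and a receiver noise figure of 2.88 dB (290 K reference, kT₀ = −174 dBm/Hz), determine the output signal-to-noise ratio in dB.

Noise floor: N = −174 + 10 log₁₀(B) + NF
10 log₁₀(1.88×10⁷) = 72.74 dB
N = −174 + 72.74 + 2.88 = −98.38 dBm
SNR = P_sig − N = −102 − (−98.38) = −3.62 dB → −3.6 dB

−3.6 dB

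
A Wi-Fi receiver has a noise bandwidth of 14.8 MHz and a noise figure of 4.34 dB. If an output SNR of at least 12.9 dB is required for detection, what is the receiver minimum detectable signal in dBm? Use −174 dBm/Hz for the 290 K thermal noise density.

−85.1 dBm

Sensitivity = −174 + 10 log₁₀(B) + NF + SNR_min
= −174 + 71.7 + 4.34 + 12.9
= −85.06 dBm → −85.1 dBm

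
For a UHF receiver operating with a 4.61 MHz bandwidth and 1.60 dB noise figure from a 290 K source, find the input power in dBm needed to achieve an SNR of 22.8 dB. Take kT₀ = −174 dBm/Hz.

Sensitivity = −174 + 10 log₁₀(B) + NF + SNR_min
= −174 + 66.64 + 1.60 + 22.8
= −82.96 dBm → −83.0 dBm

−83.0 dBm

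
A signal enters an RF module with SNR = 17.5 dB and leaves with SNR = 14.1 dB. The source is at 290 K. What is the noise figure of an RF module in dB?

3.4 dB

NF (dB) = SNR_in(dB) − SNR_out(dB) when the source is at T₀
NF = 17.5 − 14.1 = 3.4 dB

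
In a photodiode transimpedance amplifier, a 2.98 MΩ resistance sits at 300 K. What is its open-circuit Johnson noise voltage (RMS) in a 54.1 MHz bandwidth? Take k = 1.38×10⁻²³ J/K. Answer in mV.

V_n = √(4kTRB)
4kTRB = 4 × 1.38×10⁻²³ × 300 × 2.98×10⁶ × 5.41×10⁷ = 2.67×10⁻⁶ V²
V_n = √(2.67×10⁻⁶) = 1.63×10⁻³ V = 1.63 mV

1.63 mV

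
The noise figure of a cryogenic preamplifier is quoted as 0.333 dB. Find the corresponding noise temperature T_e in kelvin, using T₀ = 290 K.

23.1 K

F = 10^(0.333/10) = 1.07969
T_e = (F − 1)·T₀ = (1.07969 − 1) × 290 = 23.1 K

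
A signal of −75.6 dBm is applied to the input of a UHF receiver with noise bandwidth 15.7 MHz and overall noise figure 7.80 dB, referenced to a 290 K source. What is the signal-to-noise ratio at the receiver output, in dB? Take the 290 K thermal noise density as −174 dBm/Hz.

18.6 dB

Noise floor: N = −174 + 10 log₁₀(B) + NF
10 log₁₀(1.57×10⁷) = 71.96 dB
N = −174 + 71.96 + 7.80 = −94.24 dBm
SNR = P_sig − N = −75.6 − (−94.24) = 18.64 dB → 18.6 dB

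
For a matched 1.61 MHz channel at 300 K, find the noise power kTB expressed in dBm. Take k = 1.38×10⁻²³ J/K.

P_n = kTB = 1.38×10⁻²³ × 300 × 1.61×10⁶ = 6.67×10⁻¹⁵ W
In dBm: 10 log₁₀(6.67×10⁻¹⁵ / 10⁻³) = −111.8 dBm

−111.8 dBm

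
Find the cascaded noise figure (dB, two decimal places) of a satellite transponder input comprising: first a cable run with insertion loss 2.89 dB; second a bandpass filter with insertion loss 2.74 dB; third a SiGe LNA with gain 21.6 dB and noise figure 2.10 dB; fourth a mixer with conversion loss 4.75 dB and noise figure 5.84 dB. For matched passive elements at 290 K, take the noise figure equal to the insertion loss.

Convert to linear (a loss of L dB is a gain of −L dB): F_i = 10^(NF_i/10), G_i = 10^(G_i,dB/10)
  Stage 1: F_1 = 10^(2.89/10) = 1.945, G_1 = 10^(−2.89/10) = 0.5140
  Stage 2: F_2 = 10^(2.74/10) = 1.879, G_2 = 10^(−2.74/10) = 0.5321
  Stage 3: F_3 = 10^(2.10/10) = 1.622, G_3 = 10^(21.6/10) = 144.5
  Stage 4: F_4 = 10^(5.84/10) = 3.837, G_4 = 10^(−4.75/10) = 0.3350
Friis cascade:
  F = 1.945 + (1.879 − 1)/0.5140 + (1.622 − 1)/0.2735 + (3.837 − 1)/39.54 = 6.001
NF = 10 log₁₀(6.001) = 7.78 dB

7.78 dB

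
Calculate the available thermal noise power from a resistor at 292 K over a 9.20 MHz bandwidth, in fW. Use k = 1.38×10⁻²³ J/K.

37.1 fW

P_n = kTB = 1.38×10⁻²³ × 292 × 9.20×10⁶ = 3.71×10⁻¹⁴ W = 37.1 fW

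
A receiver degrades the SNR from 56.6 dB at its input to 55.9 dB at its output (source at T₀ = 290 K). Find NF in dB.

0.7 dB

NF (dB) = SNR_in(dB) − SNR_out(dB) when the source is at T₀
NF = 56.6 − 55.9 = 0.7 dB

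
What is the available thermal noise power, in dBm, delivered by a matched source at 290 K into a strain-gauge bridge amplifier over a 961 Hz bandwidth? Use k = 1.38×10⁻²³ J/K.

P_n = kTB = 1.38×10⁻²³ × 290 × 9.61×10² = 3.85×10⁻¹⁸ W
In dBm: 10 log₁₀(3.85×10⁻¹⁸ / 10⁻³) = −144.1 dBm

−144.1 dBm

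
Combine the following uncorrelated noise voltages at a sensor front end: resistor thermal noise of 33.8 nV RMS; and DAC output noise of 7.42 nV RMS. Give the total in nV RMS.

34.6 nV

Uncorrelated sources add in power (mean-square): V_tot = √(ΣV_i²)
V_tot = √[(3.38×10⁻⁸)² + (7.42×10⁻⁹)²] = 3.46×10⁻⁸ V = 34.6 nV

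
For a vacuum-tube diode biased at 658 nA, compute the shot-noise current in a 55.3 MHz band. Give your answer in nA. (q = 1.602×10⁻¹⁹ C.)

3.41 nA

I_n = √(2qI·B)
2qI·B = 2 × 1.602×10⁻¹⁹ × 6.58×10⁻⁷ × 5.53×10⁷ = 1.17×10⁻¹⁷ A²
I_n = √(1.17×10⁻¹⁷) = 3.41×10⁻⁹ A = 3.41 nA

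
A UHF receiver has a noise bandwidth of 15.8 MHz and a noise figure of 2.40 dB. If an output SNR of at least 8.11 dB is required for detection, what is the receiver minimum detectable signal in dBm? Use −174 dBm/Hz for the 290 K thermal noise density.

−91.5 dBm

Sensitivity = −174 + 10 log₁₀(B) + NF + SNR_min
= −174 + 71.99 + 2.40 + 8.11
= −91.50 dBm → −91.5 dBm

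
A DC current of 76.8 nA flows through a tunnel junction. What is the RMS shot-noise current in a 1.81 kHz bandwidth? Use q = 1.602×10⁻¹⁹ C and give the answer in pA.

I_n = √(2qI·B)
2qI·B = 2 × 1.602×10⁻¹⁹ × 7.68×10⁻⁸ × 1.81×10³ = 4.45×10⁻²³ A²
I_n = √(4.45×10⁻²³) = 6.67×10⁻¹² A = 6.67 pA

6.67 pA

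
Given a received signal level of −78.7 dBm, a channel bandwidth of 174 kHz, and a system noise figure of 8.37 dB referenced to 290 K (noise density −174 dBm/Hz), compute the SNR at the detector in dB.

Noise floor: N = −174 + 10 log₁₀(B) + NF
10 log₁₀(1.74×10⁵) = 52.41 dB
N = −174 + 52.41 + 8.37 = −113.22 dBm
SNR = P_sig − N = −78.7 − (−113.22) = 34.52 dB → 34.5 dB

34.5 dB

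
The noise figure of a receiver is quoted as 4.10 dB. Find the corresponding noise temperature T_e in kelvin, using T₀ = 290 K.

F = 10^(4.10/10) = 2.5704
T_e = (F − 1)·T₀ = (2.5704 − 1) × 290 = 455 K

455 K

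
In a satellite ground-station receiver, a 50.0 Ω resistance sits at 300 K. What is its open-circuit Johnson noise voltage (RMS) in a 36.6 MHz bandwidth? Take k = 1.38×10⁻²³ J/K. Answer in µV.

V_n = √(4kTRB)
4kTRB = 4 × 1.38×10⁻²³ × 300 × 5.00×10¹ × 3.66×10⁷ = 3.03×10⁻¹¹ V²
V_n = √(3.03×10⁻¹¹) = 5.50×10⁻⁶ V = 5.50 µV

5.50 µV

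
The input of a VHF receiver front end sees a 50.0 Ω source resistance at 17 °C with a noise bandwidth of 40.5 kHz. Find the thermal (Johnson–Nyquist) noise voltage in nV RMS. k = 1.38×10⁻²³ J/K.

180 nV

T = 17 °C + 273.15 = 290.15 K
V_n = √(4kTRB)
4kTRB = 4 × 1.38×10⁻²³ × 290.15 × 5.00×10¹ × 4.05×10⁴ = 3.24×10⁻¹⁴ V²
V_n = √(3.24×10⁻¹⁴) = 1.80×10⁻⁷ V = 180 nV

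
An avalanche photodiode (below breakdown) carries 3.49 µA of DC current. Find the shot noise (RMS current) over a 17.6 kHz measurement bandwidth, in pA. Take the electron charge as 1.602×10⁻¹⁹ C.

140 pA

I_n = √(2qI·B)
2qI·B = 2 × 1.602×10⁻¹⁹ × 3.49×10⁻⁶ × 1.76×10⁴ = 1.97×10⁻²⁰ A²
I_n = √(1.97×10⁻²⁰) = 1.40×10⁻¹⁰ A = 140 pA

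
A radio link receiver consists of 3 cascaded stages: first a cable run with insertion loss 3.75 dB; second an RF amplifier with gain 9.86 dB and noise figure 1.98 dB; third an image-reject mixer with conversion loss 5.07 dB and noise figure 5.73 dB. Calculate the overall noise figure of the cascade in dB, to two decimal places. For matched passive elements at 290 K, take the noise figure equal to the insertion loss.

Convert to linear (a loss of L dB is a gain of −L dB): F_i = 10^(NF_i/10), G_i = 10^(G_i,dB/10)
  Stage 1: F_1 = 10^(3.75/10) = 2.371, G_1 = 10^(−3.75/10) = 0.4217
  Stage 2: F_2 = 10^(1.98/10) = 1.578, G_2 = 10^(9.86/10) = 9.683
  Stage 3: F_3 = 10^(5.73/10) = 3.741, G_3 = 10^(−5.07/10) = 0.3112
Friis cascade:
  F = 2.371 + (1.578 − 1)/0.4217 + (3.741 − 1)/4.083 = 4.412
NF = 10 log₁₀(4.412) = 6.45 dB

6.45 dB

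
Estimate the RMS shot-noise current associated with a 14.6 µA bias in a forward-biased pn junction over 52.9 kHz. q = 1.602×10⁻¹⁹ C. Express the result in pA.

497 pA

I_n = √(2qI·B)
2qI·B = 2 × 1.602×10⁻¹⁹ × 1.46×10⁻⁵ × 5.29×10⁴ = 2.47×10⁻¹⁹ A²
I_n = √(2.47×10⁻¹⁹) = 4.97×10⁻¹⁰ A = 497 pA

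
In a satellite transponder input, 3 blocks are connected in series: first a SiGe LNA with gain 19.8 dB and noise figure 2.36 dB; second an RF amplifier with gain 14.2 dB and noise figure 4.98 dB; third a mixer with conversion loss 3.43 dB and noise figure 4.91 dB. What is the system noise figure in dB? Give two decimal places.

2.42 dB

Convert to linear (a loss of L dB is a gain of −L dB): F_i = 10^(NF_i/10), G_i = 10^(G_i,dB/10)
  Stage 1: F_1 = 10^(2.36/10) = 1.722, G_1 = 10^(19.8/10) = 95.50
  Stage 2: F_2 = 10^(4.98/10) = 3.148, G_2 = 10^(14.2/10) = 26.30
  Stage 3: F_3 = 10^(4.91/10) = 3.097, G_3 = 10^(−3.43/10) = 0.4539
Friis cascade:
  F = 1.722 + (3.148 − 1)/95.50 + (3.097 − 1)/2512 = 1.745
NF = 10 log₁₀(1.745) = 2.42 dB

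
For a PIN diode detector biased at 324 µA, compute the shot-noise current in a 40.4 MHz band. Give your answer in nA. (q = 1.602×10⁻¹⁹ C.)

64.8 nA

I_n = √(2qI·B)
2qI·B = 2 × 1.602×10⁻¹⁹ × 3.24×10⁻⁴ × 4.04×10⁷ = 4.19×10⁻¹⁵ A²
I_n = √(4.19×10⁻¹⁵) = 6.48×10⁻⁸ A = 64.8 nA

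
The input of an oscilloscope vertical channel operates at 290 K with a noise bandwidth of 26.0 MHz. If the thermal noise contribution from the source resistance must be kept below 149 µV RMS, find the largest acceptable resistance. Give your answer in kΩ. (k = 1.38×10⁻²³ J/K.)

53.3 kΩ

Johnson–Nyquist: V_n = √(4kTRB) ⇒ R = V_n² / (4kTB)
4kTB = 4 × 1.38×10⁻²³ × 290 × 2.60×10⁷ = 4.16×10⁻¹³
R = (1.49×10⁻⁴)² / 4.16×10⁻¹³ = 5.33×10⁴ Ω = 53.3 kΩ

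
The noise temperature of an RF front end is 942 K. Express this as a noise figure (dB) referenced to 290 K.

6.28 dB

F = 1 + T_e/T₀ = 1 + 942/290 = 4.24828
NF = 10 log₁₀(4.24828) = 6.28 dB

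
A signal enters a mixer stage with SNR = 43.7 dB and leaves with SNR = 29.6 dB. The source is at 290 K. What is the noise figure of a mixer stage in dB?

NF (dB) = SNR_in(dB) − SNR_out(dB) when the source is at T₀
NF = 43.7 − 29.6 = 14.1 dB

14.1 dB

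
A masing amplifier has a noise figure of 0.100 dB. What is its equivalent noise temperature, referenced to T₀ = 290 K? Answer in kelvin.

F = 10^(0.100/10) = 1.02329
T_e = (F − 1)·T₀ = (1.02329 − 1) × 290 = 6.75 K

6.75 K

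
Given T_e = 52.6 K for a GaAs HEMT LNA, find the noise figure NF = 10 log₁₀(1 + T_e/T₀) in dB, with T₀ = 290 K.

F = 1 + T_e/T₀ = 1 + 52.6/290 = 1.18138
NF = 10 log₁₀(1.18138) = 0.724 dB

0.724 dB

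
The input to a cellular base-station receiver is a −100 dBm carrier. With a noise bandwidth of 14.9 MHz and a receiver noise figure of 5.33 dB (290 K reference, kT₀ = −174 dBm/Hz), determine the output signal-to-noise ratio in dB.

−3.1 dB

Noise floor: N = −174 + 10 log₁₀(B) + NF
10 log₁₀(1.49×10⁷) = 71.73 dB
N = −174 + 71.73 + 5.33 = −96.94 dBm
SNR = P_sig − N = −100 − (−96.94) = −3.06 dB → −3.1 dB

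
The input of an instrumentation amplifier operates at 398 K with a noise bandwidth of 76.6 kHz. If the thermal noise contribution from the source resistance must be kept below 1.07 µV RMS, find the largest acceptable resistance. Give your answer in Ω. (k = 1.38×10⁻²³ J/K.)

Johnson–Nyquist: V_n = √(4kTRB) ⇒ R = V_n² / (4kTB)
4kTB = 4 × 1.38×10⁻²³ × 398 × 7.66×10⁴ = 1.68×10⁻¹⁵
R = (1.07×10⁻⁶)² / 1.68×10⁻¹⁵ = 6.80×10² Ω = 680 Ω

680 Ω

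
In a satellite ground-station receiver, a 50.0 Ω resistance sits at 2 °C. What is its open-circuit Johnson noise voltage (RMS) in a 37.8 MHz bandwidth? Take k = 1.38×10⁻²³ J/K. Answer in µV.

5.36 µV

T = 2 °C + 273.15 = 275.15 K
V_n = √(4kTRB)
4kTRB = 4 × 1.38×10⁻²³ × 275.15 × 5.00×10¹ × 3.78×10⁷ = 2.87×10⁻¹¹ V²
V_n = √(2.87×10⁻¹¹) = 5.36×10⁻⁶ V = 5.36 µV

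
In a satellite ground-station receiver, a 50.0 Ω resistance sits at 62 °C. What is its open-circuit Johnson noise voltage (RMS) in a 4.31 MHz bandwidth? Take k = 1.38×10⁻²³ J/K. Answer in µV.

T = 62 °C + 273.15 = 335.15 K
V_n = √(4kTRB)
4kTRB = 4 × 1.38×10⁻²³ × 335.15 × 5.00×10¹ × 4.31×10⁶ = 3.99×10⁻¹² V²
V_n = √(3.99×10⁻¹²) = 2.00×10⁻⁶ V = 2.00 µV

2.00 µV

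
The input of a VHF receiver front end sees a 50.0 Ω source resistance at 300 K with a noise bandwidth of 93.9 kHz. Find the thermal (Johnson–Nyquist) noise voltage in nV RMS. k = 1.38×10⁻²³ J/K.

V_n = √(4kTRB)
4kTRB = 4 × 1.38×10⁻²³ × 300 × 5.00×10¹ × 9.39×10⁴ = 7.77×10⁻¹⁴ V²
V_n = √(7.77×10⁻¹⁴) = 2.79×10⁻⁷ V = 279 nV

279 nV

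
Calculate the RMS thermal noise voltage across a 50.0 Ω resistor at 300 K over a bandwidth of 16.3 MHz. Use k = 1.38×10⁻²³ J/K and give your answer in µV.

3.67 µV

V_n = √(4kTRB)
4kTRB = 4 × 1.38×10⁻²³ × 300 × 5.00×10¹ × 1.63×10⁷ = 1.35×10⁻¹¹ V²
V_n = √(1.35×10⁻¹¹) = 3.67×10⁻⁶ V = 3.67 µV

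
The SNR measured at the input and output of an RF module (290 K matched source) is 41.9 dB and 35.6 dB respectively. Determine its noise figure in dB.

6.3 dB

NF (dB) = SNR_in(dB) − SNR_out(dB) when the source is at T₀
NF = 41.9 − 35.6 = 6.3 dB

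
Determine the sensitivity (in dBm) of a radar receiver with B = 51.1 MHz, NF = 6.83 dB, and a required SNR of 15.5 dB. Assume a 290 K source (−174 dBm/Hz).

Sensitivity = −174 + 10 log₁₀(B) + NF + SNR_min
= −174 + 77.08 + 6.83 + 15.5
= −74.59 dBm → −74.6 dBm

−74.6 dBm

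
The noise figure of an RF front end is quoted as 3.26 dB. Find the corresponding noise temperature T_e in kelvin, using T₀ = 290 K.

F = 10^(3.26/10) = 2.11836
T_e = (F − 1)·T₀ = (2.11836 − 1) × 290 = 324 K

324 K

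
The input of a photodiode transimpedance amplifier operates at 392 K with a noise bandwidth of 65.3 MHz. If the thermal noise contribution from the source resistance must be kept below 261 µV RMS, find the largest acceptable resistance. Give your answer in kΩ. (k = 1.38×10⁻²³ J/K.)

Johnson–Nyquist: V_n = √(4kTRB) ⇒ R = V_n² / (4kTB)
4kTB = 4 × 1.38×10⁻²³ × 392 × 6.53×10⁷ = 1.41×10⁻¹²
R = (2.61×10⁻⁴)² / 1.41×10⁻¹² = 4.82×10⁴ Ω = 48.2 kΩ

48.2 kΩ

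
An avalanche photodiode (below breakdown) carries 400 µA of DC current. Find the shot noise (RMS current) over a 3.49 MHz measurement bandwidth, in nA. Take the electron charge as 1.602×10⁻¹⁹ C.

I_n = √(2qI·B)
2qI·B = 2 × 1.602×10⁻¹⁹ × 4.00×10⁻⁴ × 3.49×10⁶ = 4.47×10⁻¹⁶ A²
I_n = √(4.47×10⁻¹⁶) = 2.11×10⁻⁸ A = 21.1 nA

21.1 nA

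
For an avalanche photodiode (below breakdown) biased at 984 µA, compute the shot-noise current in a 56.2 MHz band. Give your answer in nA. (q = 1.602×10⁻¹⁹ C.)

I_n = √(2qI·B)
2qI·B = 2 × 1.602×10⁻¹⁹ × 9.84×10⁻⁴ × 5.62×10⁷ = 1.77×10⁻¹⁴ A²
I_n = √(1.77×10⁻¹⁴) = 1.33×10⁻⁷ A = 133 nA

133 nA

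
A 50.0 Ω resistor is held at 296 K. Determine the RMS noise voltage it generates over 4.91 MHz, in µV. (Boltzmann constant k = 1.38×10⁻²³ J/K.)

2.00 µV

V_n = √(4kTRB)
4kTRB = 4 × 1.38×10⁻²³ × 296 × 5.00×10¹ × 4.91×10⁶ = 4.01×10⁻¹² V²
V_n = √(4.01×10⁻¹²) = 2.00×10⁻⁶ V = 2.00 µV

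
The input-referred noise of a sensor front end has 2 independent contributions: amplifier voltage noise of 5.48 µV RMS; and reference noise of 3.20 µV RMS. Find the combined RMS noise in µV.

Uncorrelated sources add in power (mean-square): V_tot = √(ΣV_i²)
V_tot = √[(5.48×10⁻⁶)² + (3.20×10⁻⁶)²] = 6.35×10⁻⁶ V = 6.35 µV

6.35 µV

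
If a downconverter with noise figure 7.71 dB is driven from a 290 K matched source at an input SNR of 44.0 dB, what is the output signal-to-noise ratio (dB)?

36.29 dB

By definition F = SNR_in/SNR_out, so in dB: SNR_out = SNR_in − NF
SNR_out = 44.0 − 7.71 = 36.29 dB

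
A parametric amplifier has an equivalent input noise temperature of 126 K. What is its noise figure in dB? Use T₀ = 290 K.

F = 1 + T_e/T₀ = 1 + 126/290 = 1.43448
NF = 10 log₁₀(1.43448) = 1.57 dB

1.57 dB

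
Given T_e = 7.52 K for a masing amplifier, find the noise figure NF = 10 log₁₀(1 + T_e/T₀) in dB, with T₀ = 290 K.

F = 1 + T_e/T₀ = 1 + 7.52/290 = 1.02593
NF = 10 log₁₀(1.02593) = 0.111 dB

0.111 dB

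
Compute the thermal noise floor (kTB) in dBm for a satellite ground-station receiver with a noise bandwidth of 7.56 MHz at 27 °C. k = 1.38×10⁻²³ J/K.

−105.0 dBm

T = 27 °C + 273.15 = 300.15 K
P_n = kTB = 1.38×10⁻²³ × 300.15 × 7.56×10⁶ = 3.13×10⁻¹⁴ W
In dBm: 10 log₁₀(3.13×10⁻¹⁴ / 10⁻³) = −105.0 dBm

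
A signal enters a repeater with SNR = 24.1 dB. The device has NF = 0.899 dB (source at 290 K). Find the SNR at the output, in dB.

By definition F = SNR_in/SNR_out, so in dB: SNR_out = SNR_in − NF
SNR_out = 24.1 − 0.899 = 23.201 dB

23.201 dB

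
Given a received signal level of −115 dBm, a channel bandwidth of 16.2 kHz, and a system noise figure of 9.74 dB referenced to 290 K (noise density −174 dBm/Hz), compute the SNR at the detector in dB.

7.2 dB

Noise floor: N = −174 + 10 log₁₀(B) + NF
10 log₁₀(1.62×10⁴) = 42.1 dB
N = −174 + 42.1 + 9.74 = −122.16 dBm
SNR = P_sig − N = −115 − (−122.16) = 7.16 dB → 7.2 dB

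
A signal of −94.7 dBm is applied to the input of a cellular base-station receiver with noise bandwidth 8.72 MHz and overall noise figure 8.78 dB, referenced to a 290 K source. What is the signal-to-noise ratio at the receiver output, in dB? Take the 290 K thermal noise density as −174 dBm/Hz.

1.1 dB

Noise floor: N = −174 + 10 log₁₀(B) + NF
10 log₁₀(8.72×10⁶) = 69.41 dB
N = −174 + 69.41 + 8.78 = −95.81 dBm
SNR = P_sig − N = −94.7 − (−95.81) = 1.11 dB → 1.1 dB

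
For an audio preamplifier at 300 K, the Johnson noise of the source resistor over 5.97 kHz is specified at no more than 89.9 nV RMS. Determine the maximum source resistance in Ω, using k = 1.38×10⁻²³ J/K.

81.7 Ω

Johnson–Nyquist: V_n = √(4kTRB) ⇒ R = V_n² / (4kTB)
4kTB = 4 × 1.38×10⁻²³ × 300 × 5.97×10³ = 9.89×10⁻¹⁷
R = (8.99×10⁻⁸)² / 9.89×10⁻¹⁷ = 8.17×10¹ Ω = 81.7 Ω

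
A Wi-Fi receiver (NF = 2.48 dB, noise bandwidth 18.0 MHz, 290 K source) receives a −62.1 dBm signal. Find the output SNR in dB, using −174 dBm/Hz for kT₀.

Noise floor: N = −174 + 10 log₁₀(B) + NF
10 log₁₀(1.80×10⁷) = 72.55 dB
N = −174 + 72.55 + 2.48 = −98.97 dBm
SNR = P_sig − N = −62.1 − (−98.97) = 36.87 dB → 36.9 dB

36.9 dB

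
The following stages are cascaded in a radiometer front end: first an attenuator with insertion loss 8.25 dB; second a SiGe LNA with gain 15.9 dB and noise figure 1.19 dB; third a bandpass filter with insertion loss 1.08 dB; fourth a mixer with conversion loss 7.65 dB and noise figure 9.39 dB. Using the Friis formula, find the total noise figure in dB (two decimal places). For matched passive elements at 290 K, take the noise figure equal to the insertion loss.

10.23 dB

Convert to linear (a loss of L dB is a gain of −L dB): F_i = 10^(NF_i/10), G_i = 10^(G_i,dB/10)
  Stage 1: F_1 = 10^(8.25/10) = 6.683, G_1 = 10^(−8.25/10) = 0.1496
  Stage 2: F_2 = 10^(1.19/10) = 1.315, G_2 = 10^(15.9/10) = 38.90
  Stage 3: F_3 = 10^(1.08/10) = 1.282, G_3 = 10^(−1.08/10) = 0.7798
  Stage 4: F_4 = 10^(9.39/10) = 8.690, G_4 = 10^(−7.65/10) = 0.1718
Friis cascade:
  F = 6.683 + (1.315 − 1)/0.1496 + (1.282 − 1)/5.821 + (8.690 − 1)/4.539 = 10.53
NF = 10 log₁₀(10.53) = 10.23 dB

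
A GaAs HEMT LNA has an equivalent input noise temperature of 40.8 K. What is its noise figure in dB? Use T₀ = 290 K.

F = 1 + T_e/T₀ = 1 + 40.8/290 = 1.14069
NF = 10 log₁₀(1.14069) = 0.572 dB

0.572 dB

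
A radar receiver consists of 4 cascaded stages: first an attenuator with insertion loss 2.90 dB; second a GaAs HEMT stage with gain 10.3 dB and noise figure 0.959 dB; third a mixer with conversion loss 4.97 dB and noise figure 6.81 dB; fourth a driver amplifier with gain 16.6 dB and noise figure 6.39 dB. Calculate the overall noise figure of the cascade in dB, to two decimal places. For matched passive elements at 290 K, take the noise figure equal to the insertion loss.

Convert to linear (a loss of L dB is a gain of −L dB): F_i = 10^(NF_i/10), G_i = 10^(G_i,dB/10)
  Stage 1: F_1 = 10^(2.90/10) = 1.950, G_1 = 10^(−2.90/10) = 0.5129
  Stage 2: F_2 = 10^(0.959/10) = 1.247, G_2 = 10^(10.3/10) = 10.72
  Stage 3: F_3 = 10^(6.81/10) = 4.797, G_3 = 10^(−4.97/10) = 0.3184
  Stage 4: F_4 = 10^(6.39/10) = 4.355, G_4 = 10^(16.6/10) = 45.71
Friis cascade:
  F = 1.950 + (1.247 − 1)/0.5129 + (4.797 − 1)/5.495 + (4.355 − 1)/1.750 = 5.040
NF = 10 log₁₀(5.040) = 7.02 dB

7.02 dB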